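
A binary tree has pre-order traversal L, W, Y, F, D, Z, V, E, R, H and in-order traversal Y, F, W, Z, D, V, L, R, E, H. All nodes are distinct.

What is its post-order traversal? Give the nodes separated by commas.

F, Y, Z, V, D, W, R, H, E, L

The first element of pre-order is the root; it splits in-order into left and right subtrees.
Root L: left subtree has 6 nodes {Y, F, W, Z, D, V}, right has 3 {R, E, H}.
  Root W: left subtree has 2 nodes {Y, F}, right has 3 {Z, D, V}.
    Root Y: left subtree has 0 nodes { }, right has 1 {F}.
    Root D: left subtree has 1 node {Z}, right has 1 {V}.
  Root E: left subtree has 1 node {R}, right has 1 {H}.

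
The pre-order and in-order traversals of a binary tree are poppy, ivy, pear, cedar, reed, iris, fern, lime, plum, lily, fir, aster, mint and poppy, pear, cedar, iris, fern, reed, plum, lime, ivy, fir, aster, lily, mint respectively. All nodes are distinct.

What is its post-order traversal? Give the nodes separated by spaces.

fern iris plum lime reed cedar pear aster fir mint lily ivy poppy

The first element of pre-order is the root; it splits in-order into left and right subtrees.
Root poppy: left subtree has 0 nodes { }, right has 12 {pear, cedar, iris, fern, reed, plum, lime, ivy, fir, aster, lily, mint}.
  Root ivy: left subtree has 7 nodes {pear, cedar, iris, fern, reed, plum, lime}, right has 4 {fir, aster, lily, mint}.
    Root pear: left subtree has 0 nodes { }, right has 6 {cedar, iris, fern, reed, plum, lime}.
      Root cedar: left subtree has 0 nodes { }, right has 5 {iris, fern, reed, plum, lime}.
        Root reed: left subtree has 2 nodes {iris, fern}, right has 2 {plum, lime}.
          Root iris: left subtree has 0 nodes { }, right has 1 {fern}.
          Root lime: left subtree has 1 node {plum}, right has 0 { }.
    Root lily: left subtree has 2 nodes {fir, aster}, right has 1 {mint}.
      Root fir: left subtree has 0 nodes { }, right has 1 {aster}.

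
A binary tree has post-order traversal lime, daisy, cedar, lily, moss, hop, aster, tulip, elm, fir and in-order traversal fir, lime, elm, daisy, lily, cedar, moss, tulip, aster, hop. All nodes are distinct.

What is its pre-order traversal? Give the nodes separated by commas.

The last element of post-order is the root; it splits in-order into left and right subtrees.
Root fir: left subtree has 0 nodes { }, right has 9 {lime, elm, daisy, lily, cedar, moss, tulip, aster, hop}.
  Root elm: left subtree has 1 node {lime}, right has 7 {daisy, lily, cedar, moss, tulip, aster, hop}.
    Root tulip: left subtree has 4 nodes {daisy, lily, cedar, moss}, right has 2 {aster, hop}.
      Root moss: left subtree has 3 nodes {daisy, lily, cedar}, right has 0 { }.
        Root lily: left subtree has 1 node {daisy}, right has 1 {cedar}.
      Root aster: left subtree has 0 nodes { }, right has 1 {hop}.

fir, elm, lime, tulip, moss, lily, daisy, cedar, aster, hop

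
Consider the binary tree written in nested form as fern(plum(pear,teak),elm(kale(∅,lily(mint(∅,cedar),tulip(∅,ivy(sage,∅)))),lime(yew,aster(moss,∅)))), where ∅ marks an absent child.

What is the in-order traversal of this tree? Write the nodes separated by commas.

In-order visits the left subtree, then the node, then the right subtree.
At fern: go left to plum.
  At plum: go left to pear.
    pear is a leaf — visit pear.
  Visit plum.
  At plum: go right to teak.
    teak is a leaf — visit teak.
Visit fern.
At fern: go right to elm.
  At elm: go left to kale.
    At kale: no left child.
    Visit kale.
    At kale: go right to lily.
      At lily: go left to mint.
        At mint: no left child.
        Visit mint.
        At mint: go right to cedar.
          cedar is a leaf — visit cedar.
      Visit lily.
      At lily: go right to tulip.
        At tulip: no left child.
        Visit tulip.
        At tulip: go right to ivy.
          At ivy: go left to sage.
            sage is a leaf — visit sage.
          Visit ivy.
          At ivy: no right child.
  Visit elm.
  At elm: go right to lime.
    At lime: go left to yew.
      yew is a leaf — visit yew.
    Visit lime.
    At lime: go right to aster.
      At aster: go left to moss.
        moss is a leaf — visit moss.
      Visit aster.
      At aster: no right child.

pear, plum, teak, fern, kale, mint, cedar, lily, tulip, sage, ivy, elm, yew, lime, moss, aster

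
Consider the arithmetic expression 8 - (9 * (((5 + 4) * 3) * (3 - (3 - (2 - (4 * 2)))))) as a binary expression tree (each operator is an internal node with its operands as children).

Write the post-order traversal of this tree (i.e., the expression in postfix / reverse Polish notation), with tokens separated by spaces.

8 9 5 4 + 3 * 3 3 2 4 2 * - - - * * -

Post-order on an expression tree gives postfix notation: for each operator, emit left operand, right operand, then the operator.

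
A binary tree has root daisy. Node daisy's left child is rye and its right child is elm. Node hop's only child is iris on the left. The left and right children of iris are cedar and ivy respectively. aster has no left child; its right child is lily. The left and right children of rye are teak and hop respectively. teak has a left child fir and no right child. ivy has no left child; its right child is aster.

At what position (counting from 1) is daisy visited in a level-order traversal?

1

Level-order visits nodes level by level from the root, left to right within each level.
Level 0: daisy
Level 1: rye, elm
Level 2: teak, hop
Level 3: fir, iris
Level 4: cedar, ivy
Level 5: aster
Level 6: lily
Full level-order sequence: daisy, rye, elm, teak, hop, fir, iris, cedar, ivy, aster, lily.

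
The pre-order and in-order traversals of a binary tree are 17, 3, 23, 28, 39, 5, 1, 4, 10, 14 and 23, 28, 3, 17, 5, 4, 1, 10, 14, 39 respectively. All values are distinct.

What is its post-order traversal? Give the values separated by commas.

The first element of pre-order is the root; it splits in-order into left and right subtrees.
Root 17: left subtree has 3 nodes {23, 28, 3}, right has 6 {5, 4, 1, 10, 14, 39}.
  Root 3: left subtree has 2 nodes {23, 28}, right has 0 { }.
    Root 23: left subtree has 0 nodes { }, right has 1 {28}.
  Root 39: left subtree has 5 nodes {5, 4, 1, 10, 14}, right has 0 { }.
    Root 5: left subtree has 0 nodes { }, right has 4 {4, 1, 10, 14}.
      Root 1: left subtree has 1 node {4}, right has 2 {10, 14}.
        Root 10: left subtree has 0 nodes { }, right has 1 {14}.

28, 23, 3, 4, 14, 10, 1, 5, 39, 17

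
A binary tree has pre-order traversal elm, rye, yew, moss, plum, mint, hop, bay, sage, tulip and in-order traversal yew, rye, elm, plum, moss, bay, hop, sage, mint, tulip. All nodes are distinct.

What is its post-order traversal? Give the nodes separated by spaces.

yew rye plum bay sage hop tulip mint moss elm

The first element of pre-order is the root; it splits in-order into left and right subtrees.
Root elm: left subtree has 2 nodes {yew, rye}, right has 7 {plum, moss, bay, hop, sage, mint, tulip}.
  Root rye: left subtree has 1 node {yew}, right has 0 { }.
  Root moss: left subtree has 1 node {plum}, right has 5 {bay, hop, sage, mint, tulip}.
    Root mint: left subtree has 3 nodes {bay, hop, sage}, right has 1 {tulip}.
      Root hop: left subtree has 1 node {bay}, right has 1 {sage}.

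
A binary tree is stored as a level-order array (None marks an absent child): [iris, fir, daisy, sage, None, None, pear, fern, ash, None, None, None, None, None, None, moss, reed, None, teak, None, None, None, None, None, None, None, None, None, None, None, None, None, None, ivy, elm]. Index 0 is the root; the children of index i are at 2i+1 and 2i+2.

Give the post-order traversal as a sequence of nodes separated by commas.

Post-order visits the left subtree, then the right subtree, then the node.
At iris: go left to fir.
  At fir: go left to sage.
    At sage: go left to fern.
      At fern: go left to moss.
        moss is a leaf — visit moss.
      At fern: go right to reed.
        At reed: go left to ivy.
          ivy is a leaf — visit ivy.
        At reed: go right to elm.
          elm is a leaf — visit elm.
        Visit reed.
      Visit fern.
    At sage: go right to ash.
      At ash: no left child.
      At ash: go right to teak.
        teak is a leaf — visit teak.
      Visit ash.
    Visit sage.
  At fir: no right child.
  Visit fir.
At iris: go right to daisy.
  At daisy: no left child.
  At daisy: go right to pear.
    pear is a leaf — visit pear.
  Visit daisy.
Visit iris.

moss, ivy, elm, reed, fern, teak, ash, sage, fir, pear, daisy, iris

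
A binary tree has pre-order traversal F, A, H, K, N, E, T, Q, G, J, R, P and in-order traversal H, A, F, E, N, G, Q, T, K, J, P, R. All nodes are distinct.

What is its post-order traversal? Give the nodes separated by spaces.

The first element of pre-order is the root; it splits in-order into left and right subtrees.
Root F: left subtree has 2 nodes {H, A}, right has 9 {E, N, G, Q, T, K, J, P, R}.
  Root A: left subtree has 1 node {H}, right has 0 { }.
  Root K: left subtree has 5 nodes {E, N, G, Q, T}, right has 3 {J, P, R}.
    Root N: left subtree has 1 node {E}, right has 3 {G, Q, T}.
      Root T: left subtree has 2 nodes {G, Q}, right has 0 { }.
        Root Q: left subtree has 1 node {G}, right has 0 { }.
    Root J: left subtree has 0 nodes { }, right has 2 {P, R}.
      Root R: left subtree has 1 node {P}, right has 0 { }.

H A E G Q T N P R J K F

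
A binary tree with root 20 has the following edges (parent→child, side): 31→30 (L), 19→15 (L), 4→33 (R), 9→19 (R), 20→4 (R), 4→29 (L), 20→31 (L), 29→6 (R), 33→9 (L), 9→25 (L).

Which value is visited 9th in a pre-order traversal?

25

Pre-order visits the node, then its left subtree, then its right subtree.
Visit 20.
At 20: go left to 31.
  Visit 31.
  At 31: go left to 30.
    30 is a leaf — visit 30.
  At 31: no right child.
At 20: go right to 4.
  Visit 4.
  At 4: go left to 29.
    Visit 29.
    At 29: no left child.
    At 29: go right to 6.
      6 is a leaf — visit 6.
  At 4: go right to 33.
    Visit 33.
    At 33: go left to 9.
      Visit 9.
      At 9: go left to 25.
        25 is a leaf — visit 25.
      At 9: go right to 19.
        Visit 19.
        At 19: go left to 15.
          15 is a leaf — visit 15.
        At 19: no right child.
    At 33: no right child.
Full pre-order sequence: 20, 31, 30, 4, 29, 6, 33, 9, 25, 19, 15.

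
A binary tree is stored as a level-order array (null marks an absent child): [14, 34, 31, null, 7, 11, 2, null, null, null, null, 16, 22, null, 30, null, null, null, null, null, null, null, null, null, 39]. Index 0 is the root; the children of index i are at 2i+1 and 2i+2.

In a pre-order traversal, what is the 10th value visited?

Pre-order visits the node, then its left subtree, then its right subtree.
Visit 14.
At 14: go left to 34.
  Visit 34.
  At 34: no left child.
  At 34: go right to 7.
    7 is a leaf — visit 7.
At 14: go right to 31.
  Visit 31.
  At 31: go left to 11.
    Visit 11.
    At 11: go left to 16.
      Visit 16.
      At 16: no left child.
      At 16: go right to 39.
        39 is a leaf — visit 39.
    At 11: go right to 22.
      22 is a leaf — visit 22.
  At 31: go right to 2.
    Visit 2.
    At 2: no left child.
    At 2: go right to 30.
      30 is a leaf — visit 30.
Full pre-order sequence: 14, 34, 7, 31, 11, 16, 39, 22, 2, 30.

30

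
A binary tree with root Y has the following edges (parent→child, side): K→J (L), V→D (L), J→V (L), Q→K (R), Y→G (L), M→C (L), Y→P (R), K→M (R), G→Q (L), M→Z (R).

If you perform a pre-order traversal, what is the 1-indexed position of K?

Pre-order visits the node, then its left subtree, then its right subtree.
Visit Y.
At Y: go left to G.
  Visit G.
  At G: go left to Q.
    Visit Q.
    At Q: no left child.
    At Q: go right to K.
      Visit K.
      At K: go left to J.
        Visit J.
        At J: go left to V.
          Visit V.
          At V: go left to D.
            D is a leaf — visit D.
          At V: no right child.
        At J: no right child.
      At K: go right to M.
        Visit M.
        At M: go left to C.
          C is a leaf — visit C.
        At M: go right to Z.
          Z is a leaf — visit Z.
  At G: no right child.
At Y: go right to P.
  P is a leaf — visit P.
Full pre-order sequence: Y, G, Q, K, J, V, D, M, C, Z, P.

4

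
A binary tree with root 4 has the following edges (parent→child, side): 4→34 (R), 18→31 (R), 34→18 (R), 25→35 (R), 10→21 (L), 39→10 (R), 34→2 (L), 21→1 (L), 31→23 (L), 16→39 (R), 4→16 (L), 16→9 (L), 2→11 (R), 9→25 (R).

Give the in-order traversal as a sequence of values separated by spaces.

9 25 35 16 39 1 21 10 4 2 11 34 18 23 31

In-order visits the left subtree, then the node, then the right subtree.
At 4: go left to 16.
  At 16: go left to 9.
    At 9: no left child.
    Visit 9.
    At 9: go right to 25.
      At 25: no left child.
      Visit 25.
      At 25: go right to 35.
        35 is a leaf — visit 35.
  Visit 16.
  At 16: go right to 39.
    At 39: no left child.
    Visit 39.
    At 39: go right to 10.
      At 10: go left to 21.
        At 21: go left to 1.
          1 is a leaf — visit 1.
        Visit 21.
        At 21: no right child.
      Visit 10.
      At 10: no right child.
Visit 4.
At 4: go right to 34.
  At 34: go left to 2.
    At 2: no left child.
    Visit 2.
    At 2: go right to 11.
      11 is a leaf — visit 11.
  Visit 34.
  At 34: go right to 18.
    At 18: no left child.
    Visit 18.
    At 18: go right to 31.
      At 31: go left to 23.
        23 is a leaf — visit 23.
      Visit 31.
      At 31: no right child.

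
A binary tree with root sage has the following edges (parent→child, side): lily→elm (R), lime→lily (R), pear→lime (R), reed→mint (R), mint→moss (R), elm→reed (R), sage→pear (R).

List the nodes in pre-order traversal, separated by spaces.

Pre-order visits the node, then its left subtree, then its right subtree.
Visit sage.
At sage: no left child.
At sage: go right to pear.
  Visit pear.
  At pear: no left child.
  At pear: go right to lime.
    Visit lime.
    At lime: no left child.
    At lime: go right to lily.
      Visit lily.
      At lily: no left child.
      At lily: go right to elm.
        Visit elm.
        At elm: no left child.
        At elm: go right to reed.
          Visit reed.
          At reed: no left child.
          At reed: go right to mint.
            Visit mint.
            At mint: no left child.
            At mint: go right to moss.
              moss is a leaf — visit moss.

sage pear lime lily elm reed mint moss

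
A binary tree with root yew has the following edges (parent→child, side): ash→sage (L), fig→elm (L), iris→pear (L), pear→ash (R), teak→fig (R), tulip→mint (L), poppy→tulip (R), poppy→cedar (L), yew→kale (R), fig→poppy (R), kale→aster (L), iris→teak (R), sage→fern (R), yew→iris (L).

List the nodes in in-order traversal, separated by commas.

pear, sage, fern, ash, iris, teak, elm, fig, cedar, poppy, mint, tulip, yew, aster, kale

In-order visits the left subtree, then the node, then the right subtree.
At yew: go left to iris.
  At iris: go left to pear.
    At pear: no left child.
    Visit pear.
    At pear: go right to ash.
      At ash: go left to sage.
        At sage: no left child.
        Visit sage.
        At sage: go right to fern.
          fern is a leaf — visit fern.
      Visit ash.
      At ash: no right child.
  Visit iris.
  At iris: go right to teak.
    At teak: no left child.
    Visit teak.
    At teak: go right to fig.
      At fig: go left to elm.
        elm is a leaf — visit elm.
      Visit fig.
      At fig: go right to poppy.
        At poppy: go left to cedar.
          cedar is a leaf — visit cedar.
        Visit poppy.
        At poppy: go right to tulip.
          At tulip: go left to mint.
            mint is a leaf — visit mint.
          Visit tulip.
          At tulip: no right child.
Visit yew.
At yew: go right to kale.
  At kale: go left to aster.
    aster is a leaf — visit aster.
  Visit kale.
  At kale: no right child.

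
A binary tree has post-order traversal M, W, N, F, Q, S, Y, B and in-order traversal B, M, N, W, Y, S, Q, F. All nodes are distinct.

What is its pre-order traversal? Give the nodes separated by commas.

The last element of post-order is the root; it splits in-order into left and right subtrees.
Root B: left subtree has 0 nodes { }, right has 7 {M, N, W, Y, S, Q, F}.
  Root Y: left subtree has 3 nodes {M, N, W}, right has 3 {S, Q, F}.
    Root N: left subtree has 1 node {M}, right has 1 {W}.
    Root S: left subtree has 0 nodes { }, right has 2 {Q, F}.
      Root Q: left subtree has 0 nodes { }, right has 1 {F}.

B, Y, N, M, W, S, Q, F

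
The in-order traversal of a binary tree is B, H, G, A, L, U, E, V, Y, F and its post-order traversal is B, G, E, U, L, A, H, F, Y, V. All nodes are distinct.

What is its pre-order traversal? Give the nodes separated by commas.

V, H, B, A, G, L, U, E, Y, F

The last element of post-order is the root; it splits in-order into left and right subtrees.
Root V: left subtree has 7 nodes {B, H, G, A, L, U, E}, right has 2 {Y, F}.
  Root H: left subtree has 1 node {B}, right has 5 {G, A, L, U, E}.
    Root A: left subtree has 1 node {G}, right has 3 {L, U, E}.
      Root L: left subtree has 0 nodes { }, right has 2 {U, E}.
        Root U: left subtree has 0 nodes { }, right has 1 {E}.
  Root Y: left subtree has 0 nodes { }, right has 1 {F}.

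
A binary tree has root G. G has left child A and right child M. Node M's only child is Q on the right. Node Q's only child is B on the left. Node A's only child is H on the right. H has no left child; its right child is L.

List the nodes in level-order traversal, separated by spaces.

G A M H Q L B

Level-order visits nodes level by level from the root, left to right within each level.
Level 0: G
Level 1: A, M
Level 2: H, Q
Level 3: L, B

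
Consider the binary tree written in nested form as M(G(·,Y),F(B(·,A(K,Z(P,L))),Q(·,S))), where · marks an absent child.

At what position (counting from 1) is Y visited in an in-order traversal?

In-order visits the left subtree, then the node, then the right subtree.
At M: go left to G.
  At G: no left child.
  Visit G.
  At G: go right to Y.
    Y is a leaf — visit Y.
Visit M.
At M: go right to F.
  At F: go left to B.
    At B: no left child.
    Visit B.
    At B: go right to A.
      At A: go left to K.
        K is a leaf — visit K.
      Visit A.
      At A: go right to Z.
        At Z: go left to P.
          P is a leaf — visit P.
        Visit Z.
        At Z: go right to L.
          L is a leaf — visit L.
  Visit F.
  At F: go right to Q.
    At Q: no left child.
    Visit Q.
    At Q: go right to S.
      S is a leaf — visit S.
Full in-order sequence: G, Y, M, B, K, A, P, Z, L, F, Q, S.

2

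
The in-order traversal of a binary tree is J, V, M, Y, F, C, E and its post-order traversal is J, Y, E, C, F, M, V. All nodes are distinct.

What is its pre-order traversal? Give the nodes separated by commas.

The last element of post-order is the root; it splits in-order into left and right subtrees.
Root V: left subtree has 1 node {J}, right has 5 {M, Y, F, C, E}.
  Root M: left subtree has 0 nodes { }, right has 4 {Y, F, C, E}.
    Root F: left subtree has 1 node {Y}, right has 2 {C, E}.
      Root C: left subtree has 0 nodes { }, right has 1 {E}.

V, J, M, F, Y, C, E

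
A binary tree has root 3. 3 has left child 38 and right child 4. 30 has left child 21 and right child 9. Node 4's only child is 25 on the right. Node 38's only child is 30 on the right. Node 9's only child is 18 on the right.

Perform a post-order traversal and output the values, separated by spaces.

21 18 9 30 38 25 4 3

Post-order visits the left subtree, then the right subtree, then the node.
At 3: go left to 38.
  At 38: no left child.
  At 38: go right to 30.
    At 30: go left to 21.
      21 is a leaf — visit 21.
    At 30: go right to 9.
      At 9: no left child.
      At 9: go right to 18.
        18 is a leaf — visit 18.
      Visit 9.
    Visit 30.
  Visit 38.
At 3: go right to 4.
  At 4: no left child.
  At 4: go right to 25.
    25 is a leaf — visit 25.
  Visit 4.
Visit 3.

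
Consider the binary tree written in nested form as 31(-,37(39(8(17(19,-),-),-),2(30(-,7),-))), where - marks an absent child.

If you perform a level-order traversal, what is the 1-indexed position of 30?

Level-order visits nodes level by level from the root, left to right within each level.
Level 0: 31
Level 1: 37
Level 2: 39, 2
Level 3: 8, 30
Level 4: 17, 7
Level 5: 19
Full level-order sequence: 31, 37, 39, 2, 8, 30, 17, 7, 19.

6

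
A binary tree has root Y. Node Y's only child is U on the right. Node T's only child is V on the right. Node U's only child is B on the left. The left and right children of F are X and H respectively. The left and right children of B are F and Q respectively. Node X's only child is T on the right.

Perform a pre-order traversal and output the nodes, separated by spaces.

Pre-order visits the node, then its left subtree, then its right subtree.
Visit Y.
At Y: no left child.
At Y: go right to U.
  Visit U.
  At U: go left to B.
    Visit B.
    At B: go left to F.
      Visit F.
      At F: go left to X.
        Visit X.
        At X: no left child.
        At X: go right to T.
          Visit T.
          At T: no left child.
          At T: go right to V.
            V is a leaf — visit V.
      At F: go right to H.
        H is a leaf — visit H.
    At B: go right to Q.
      Q is a leaf — visit Q.
  At U: no right child.

Y U B F X T V H Q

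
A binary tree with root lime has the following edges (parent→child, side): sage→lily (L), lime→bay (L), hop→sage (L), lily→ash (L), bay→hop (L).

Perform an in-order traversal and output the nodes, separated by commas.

ash, lily, sage, hop, bay, lime

In-order visits the left subtree, then the node, then the right subtree.
At lime: go left to bay.
  At bay: go left to hop.
    At hop: go left to sage.
      At sage: go left to lily.
        At lily: go left to ash.
          ash is a leaf — visit ash.
        Visit lily.
        At lily: no right child.
      Visit sage.
      At sage: no right child.
    Visit hop.
    At hop: no right child.
  Visit bay.
  At bay: no right child.
Visit lime.
At lime: no right child.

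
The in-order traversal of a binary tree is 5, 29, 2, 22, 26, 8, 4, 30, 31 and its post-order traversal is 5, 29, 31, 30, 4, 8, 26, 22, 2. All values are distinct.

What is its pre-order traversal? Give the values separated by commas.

The last element of post-order is the root; it splits in-order into left and right subtrees.
Root 2: left subtree has 2 nodes {5, 29}, right has 6 {22, 26, 8, 4, 30, 31}.
  Root 29: left subtree has 1 node {5}, right has 0 { }.
  Root 22: left subtree has 0 nodes { }, right has 5 {26, 8, 4, 30, 31}.
    Root 26: left subtree has 0 nodes { }, right has 4 {8, 4, 30, 31}.
      Root 8: left subtree has 0 nodes { }, right has 3 {4, 30, 31}.
        Root 4: left subtree has 0 nodes { }, right has 2 {30, 31}.
          Root 30: left subtree has 0 nodes { }, right has 1 {31}.

2, 29, 5, 22, 26, 8, 4, 30, 31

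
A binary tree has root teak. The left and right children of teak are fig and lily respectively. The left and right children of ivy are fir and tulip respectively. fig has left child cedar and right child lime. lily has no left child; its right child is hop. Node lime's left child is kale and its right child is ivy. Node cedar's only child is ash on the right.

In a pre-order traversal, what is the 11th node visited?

Pre-order visits the node, then its left subtree, then its right subtree.
Visit teak.
At teak: go left to fig.
  Visit fig.
  At fig: go left to cedar.
    Visit cedar.
    At cedar: no left child.
    At cedar: go right to ash.
      ash is a leaf — visit ash.
  At fig: go right to lime.
    Visit lime.
    At lime: go left to kale.
      kale is a leaf — visit kale.
    At lime: go right to ivy.
      Visit ivy.
      At ivy: go left to fir.
        fir is a leaf — visit fir.
      At ivy: go right to tulip.
        tulip is a leaf — visit tulip.
At teak: go right to lily.
  Visit lily.
  At lily: no left child.
  At lily: go right to hop.
    hop is a leaf — visit hop.
Full pre-order sequence: teak, fig, cedar, ash, lime, kale, ivy, fir, tulip, lily, hop.

hop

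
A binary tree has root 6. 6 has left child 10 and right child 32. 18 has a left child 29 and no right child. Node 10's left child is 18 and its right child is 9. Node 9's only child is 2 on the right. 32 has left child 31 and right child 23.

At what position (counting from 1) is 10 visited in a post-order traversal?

Post-order visits the left subtree, then the right subtree, then the node.
At 6: go left to 10.
  At 10: go left to 18.
    At 18: go left to 29.
      29 is a leaf — visit 29.
    At 18: no right child.
    Visit 18.
  At 10: go right to 9.
    At 9: no left child.
    At 9: go right to 2.
      2 is a leaf — visit 2.
    Visit 9.
  Visit 10.
At 6: go right to 32.
  At 32: go left to 31.
    31 is a leaf — visit 31.
  At 32: go right to 23.
    23 is a leaf — visit 23.
  Visit 32.
Visit 6.
Full post-order sequence: 29, 18, 2, 9, 10, 31, 23, 32, 6.

5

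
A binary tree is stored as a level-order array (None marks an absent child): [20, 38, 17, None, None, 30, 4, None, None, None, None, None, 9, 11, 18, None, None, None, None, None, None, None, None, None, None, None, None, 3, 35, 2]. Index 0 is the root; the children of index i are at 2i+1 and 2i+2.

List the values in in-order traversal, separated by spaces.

In-order visits the left subtree, then the node, then the right subtree.
At 20: go left to 38.
  38 is a leaf — visit 38.
Visit 20.
At 20: go right to 17.
  At 17: go left to 30.
    At 30: no left child.
    Visit 30.
    At 30: go right to 9.
      9 is a leaf — visit 9.
  Visit 17.
  At 17: go right to 4.
    At 4: go left to 11.
      At 11: go left to 3.
        3 is a leaf — visit 3.
      Visit 11.
      At 11: go right to 35.
        35 is a leaf — visit 35.
    Visit 4.
    At 4: go right to 18.
      At 18: go left to 2.
        2 is a leaf — visit 2.
      Visit 18.
      At 18: no right child.

38 20 30 9 17 3 11 35 4 2 18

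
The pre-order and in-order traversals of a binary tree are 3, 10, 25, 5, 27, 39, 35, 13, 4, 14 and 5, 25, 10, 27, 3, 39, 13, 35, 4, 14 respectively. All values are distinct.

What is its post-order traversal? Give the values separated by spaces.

5 25 27 10 13 14 4 35 39 3

The first element of pre-order is the root; it splits in-order into left and right subtrees.
Root 3: left subtree has 4 nodes {5, 25, 10, 27}, right has 5 {39, 13, 35, 4, 14}.
  Root 10: left subtree has 2 nodes {5, 25}, right has 1 {27}.
    Root 25: left subtree has 1 node {5}, right has 0 { }.
  Root 39: left subtree has 0 nodes { }, right has 4 {13, 35, 4, 14}.
    Root 35: left subtree has 1 node {13}, right has 2 {4, 14}.
      Root 4: left subtree has 0 nodes { }, right has 1 {14}.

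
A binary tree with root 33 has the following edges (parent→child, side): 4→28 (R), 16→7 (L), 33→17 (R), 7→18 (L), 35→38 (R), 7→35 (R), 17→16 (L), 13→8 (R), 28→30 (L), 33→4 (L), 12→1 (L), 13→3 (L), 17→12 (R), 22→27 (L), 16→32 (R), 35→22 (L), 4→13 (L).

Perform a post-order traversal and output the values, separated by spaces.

Post-order visits the left subtree, then the right subtree, then the node.
At 33: go left to 4.
  At 4: go left to 13.
    At 13: go left to 3.
      3 is a leaf — visit 3.
    At 13: go right to 8.
      8 is a leaf — visit 8.
    Visit 13.
  At 4: go right to 28.
    At 28: go left to 30.
      30 is a leaf — visit 30.
    At 28: no right child.
    Visit 28.
  Visit 4.
At 33: go right to 17.
  At 17: go left to 16.
    At 16: go left to 7.
      At 7: go left to 18.
        18 is a leaf — visit 18.
      At 7: go right to 35.
        At 35: go left to 22.
          At 22: go left to 27.
            27 is a leaf — visit 27.
          At 22: no right child.
          Visit 22.
        At 35: go right to 38.
          38 is a leaf — visit 38.
        Visit 35.
      Visit 7.
    At 16: go right to 32.
      32 is a leaf — visit 32.
    Visit 16.
  At 17: go right to 12.
    At 12: go left to 1.
      1 is a leaf — visit 1.
    At 12: no right child.
    Visit 12.
  Visit 17.
Visit 33.

3 8 13 30 28 4 18 27 22 38 35 7 32 16 1 12 17 33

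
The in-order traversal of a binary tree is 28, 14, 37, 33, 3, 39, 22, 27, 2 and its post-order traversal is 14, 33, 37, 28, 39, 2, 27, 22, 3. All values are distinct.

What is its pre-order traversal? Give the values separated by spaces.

3 28 37 14 33 22 39 27 2

The last element of post-order is the root; it splits in-order into left and right subtrees.
Root 3: left subtree has 4 nodes {28, 14, 37, 33}, right has 4 {39, 22, 27, 2}.
  Root 28: left subtree has 0 nodes { }, right has 3 {14, 37, 33}.
    Root 37: left subtree has 1 node {14}, right has 1 {33}.
  Root 22: left subtree has 1 node {39}, right has 2 {27, 2}.
    Root 27: left subtree has 0 nodes { }, right has 1 {2}.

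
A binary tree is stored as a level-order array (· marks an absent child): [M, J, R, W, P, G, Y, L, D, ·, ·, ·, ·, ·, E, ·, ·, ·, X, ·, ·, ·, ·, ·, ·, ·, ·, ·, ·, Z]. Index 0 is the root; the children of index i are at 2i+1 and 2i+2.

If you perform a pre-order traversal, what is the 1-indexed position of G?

Pre-order visits the node, then its left subtree, then its right subtree.
Visit M.
At M: go left to J.
  Visit J.
  At J: go left to W.
    Visit W.
    At W: go left to L.
      L is a leaf — visit L.
    At W: go right to D.
      Visit D.
      At D: no left child.
      At D: go right to X.
        X is a leaf — visit X.
  At J: go right to P.
    P is a leaf — visit P.
At M: go right to R.
  Visit R.
  At R: go left to G.
    G is a leaf — visit G.
  At R: go right to Y.
    Visit Y.
    At Y: no left child.
    At Y: go right to E.
      Visit E.
      At E: go left to Z.
        Z is a leaf — visit Z.
      At E: no right child.
Full pre-order sequence: M, J, W, L, D, X, P, R, G, Y, E, Z.

9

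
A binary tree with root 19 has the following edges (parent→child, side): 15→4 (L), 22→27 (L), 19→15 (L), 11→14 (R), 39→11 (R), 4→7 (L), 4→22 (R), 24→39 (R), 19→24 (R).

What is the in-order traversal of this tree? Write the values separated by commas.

In-order visits the left subtree, then the node, then the right subtree.
At 19: go left to 15.
  At 15: go left to 4.
    At 4: go left to 7.
      7 is a leaf — visit 7.
    Visit 4.
    At 4: go right to 22.
      At 22: go left to 27.
        27 is a leaf — visit 27.
      Visit 22.
      At 22: no right child.
  Visit 15.
  At 15: no right child.
Visit 19.
At 19: go right to 24.
  At 24: no left child.
  Visit 24.
  At 24: go right to 39.
    At 39: no left child.
    Visit 39.
    At 39: go right to 11.
      At 11: no left child.
      Visit 11.
      At 11: go right to 14.
        14 is a leaf — visit 14.

7, 4, 27, 22, 15, 19, 24, 39, 11, 14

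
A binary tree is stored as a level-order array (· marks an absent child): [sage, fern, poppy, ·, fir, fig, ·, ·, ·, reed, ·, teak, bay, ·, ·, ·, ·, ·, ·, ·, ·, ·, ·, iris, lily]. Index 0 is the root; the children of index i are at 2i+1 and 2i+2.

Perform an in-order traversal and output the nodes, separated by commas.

In-order visits the left subtree, then the node, then the right subtree.
At sage: go left to fern.
  At fern: no left child.
  Visit fern.
  At fern: go right to fir.
    At fir: go left to reed.
      reed is a leaf — visit reed.
    Visit fir.
    At fir: no right child.
Visit sage.
At sage: go right to poppy.
  At poppy: go left to fig.
    At fig: go left to teak.
      At teak: go left to iris.
        iris is a leaf — visit iris.
      Visit teak.
      At teak: go right to lily.
        lily is a leaf — visit lily.
    Visit fig.
    At fig: go right to bay.
      bay is a leaf — visit bay.
  Visit poppy.
  At poppy: no right child.

fern, reed, fir, sage, iris, teak, lily, fig, bay, poppy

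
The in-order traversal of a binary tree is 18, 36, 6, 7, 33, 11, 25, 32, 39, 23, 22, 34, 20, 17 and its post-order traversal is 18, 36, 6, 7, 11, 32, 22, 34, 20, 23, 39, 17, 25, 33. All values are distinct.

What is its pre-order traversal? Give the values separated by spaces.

The last element of post-order is the root; it splits in-order into left and right subtrees.
Root 33: left subtree has 4 nodes {18, 36, 6, 7}, right has 9 {11, 25, 32, 39, 23, 22, 34, 20, 17}.
  Root 7: left subtree has 3 nodes {18, 36, 6}, right has 0 { }.
    Root 6: left subtree has 2 nodes {18, 36}, right has 0 { }.
      Root 36: left subtree has 1 node {18}, right has 0 { }.
  Root 25: left subtree has 1 node {11}, right has 7 {32, 39, 23, 22, 34, 20, 17}.
    Root 17: left subtree has 6 nodes {32, 39, 23, 22, 34, 20}, right has 0 { }.
      Root 39: left subtree has 1 node {32}, right has 4 {23, 22, 34, 20}.
        Root 23: left subtree has 0 nodes { }, right has 3 {22, 34, 20}.
          Root 20: left subtree has 2 nodes {22, 34}, right has 0 { }.
            Root 34: left subtree has 1 node {22}, right has 0 { }.

33 7 6 36 18 25 11 17 39 32 23 20 34 22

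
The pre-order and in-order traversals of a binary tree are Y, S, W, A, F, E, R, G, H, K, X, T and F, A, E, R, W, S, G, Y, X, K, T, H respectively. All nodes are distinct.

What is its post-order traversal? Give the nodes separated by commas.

The first element of pre-order is the root; it splits in-order into left and right subtrees.
Root Y: left subtree has 7 nodes {F, A, E, R, W, S, G}, right has 4 {X, K, T, H}.
  Root S: left subtree has 5 nodes {F, A, E, R, W}, right has 1 {G}.
    Root W: left subtree has 4 nodes {F, A, E, R}, right has 0 { }.
      Root A: left subtree has 1 node {F}, right has 2 {E, R}.
        Root E: left subtree has 0 nodes { }, right has 1 {R}.
  Root H: left subtree has 3 nodes {X, K, T}, right has 0 { }.
    Root K: left subtree has 1 node {X}, right has 1 {T}.

F, R, E, A, W, G, S, X, T, K, H, Y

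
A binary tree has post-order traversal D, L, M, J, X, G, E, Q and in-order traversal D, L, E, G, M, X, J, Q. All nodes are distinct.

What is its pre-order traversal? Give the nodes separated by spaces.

The last element of post-order is the root; it splits in-order into left and right subtrees.
Root Q: left subtree has 7 nodes {D, L, E, G, M, X, J}, right has 0 { }.
  Root E: left subtree has 2 nodes {D, L}, right has 4 {G, M, X, J}.
    Root L: left subtree has 1 node {D}, right has 0 { }.
    Root G: left subtree has 0 nodes { }, right has 3 {M, X, J}.
      Root X: left subtree has 1 node {M}, right has 1 {J}.

Q E L D G X M J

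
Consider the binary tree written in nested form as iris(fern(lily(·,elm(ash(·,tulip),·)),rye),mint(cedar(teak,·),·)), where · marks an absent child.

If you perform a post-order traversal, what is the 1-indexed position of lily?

Post-order visits the left subtree, then the right subtree, then the node.
At iris: go left to fern.
  At fern: go left to lily.
    At lily: no left child.
    At lily: go right to elm.
      At elm: go left to ash.
        At ash: no left child.
        At ash: go right to tulip.
          tulip is a leaf — visit tulip.
        Visit ash.
      At elm: no right child.
      Visit elm.
    Visit lily.
  At fern: go right to rye.
    rye is a leaf — visit rye.
  Visit fern.
At iris: go right to mint.
  At mint: go left to cedar.
    At cedar: go left to teak.
      teak is a leaf — visit teak.
    At cedar: no right child.
    Visit cedar.
  At mint: no right child.
  Visit mint.
Visit iris.
Full post-order sequence: tulip, ash, elm, lily, rye, fern, teak, cedar, mint, iris.

4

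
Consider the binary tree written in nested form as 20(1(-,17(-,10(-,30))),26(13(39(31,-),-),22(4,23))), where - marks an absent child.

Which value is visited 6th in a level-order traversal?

Level-order visits nodes level by level from the root, left to right within each level.
Level 0: 20
Level 1: 1, 26
Level 2: 17, 13, 22
Level 3: 10, 39, 4, 23
Level 4: 30, 31
Full level-order sequence: 20, 1, 26, 17, 13, 22, 10, 39, 4, 23, 30, 31.

22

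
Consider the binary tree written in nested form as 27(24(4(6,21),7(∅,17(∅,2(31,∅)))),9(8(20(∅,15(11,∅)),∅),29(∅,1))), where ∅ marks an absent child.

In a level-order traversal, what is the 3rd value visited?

Level-order visits nodes level by level from the root, left to right within each level.
Level 0: 27
Level 1: 24, 9
Level 2: 4, 7, 8, 29
Level 3: 6, 21, 17, 20, 1
Level 4: 2, 15
Level 5: 31, 11
Full level-order sequence: 27, 24, 9, 4, 7, 8, 29, 6, 21, 17, 20, 1, 2, 15, 31, 11.

9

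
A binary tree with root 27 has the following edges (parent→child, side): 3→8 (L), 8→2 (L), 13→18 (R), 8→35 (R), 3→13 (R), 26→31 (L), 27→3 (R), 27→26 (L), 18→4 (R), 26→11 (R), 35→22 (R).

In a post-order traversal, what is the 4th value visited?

2

Post-order visits the left subtree, then the right subtree, then the node.
At 27: go left to 26.
  At 26: go left to 31.
    31 is a leaf — visit 31.
  At 26: go right to 11.
    11 is a leaf — visit 11.
  Visit 26.
At 27: go right to 3.
  At 3: go left to 8.
    At 8: go left to 2.
      2 is a leaf — visit 2.
    At 8: go right to 35.
      At 35: no left child.
      At 35: go right to 22.
        22 is a leaf — visit 22.
      Visit 35.
    Visit 8.
  At 3: go right to 13.
    At 13: no left child.
    At 13: go right to 18.
      At 18: no left child.
      At 18: go right to 4.
        4 is a leaf — visit 4.
      Visit 18.
    Visit 13.
  Visit 3.
Visit 27.
Full post-order sequence: 31, 11, 26, 2, 22, 35, 8, 4, 18, 13, 3, 27.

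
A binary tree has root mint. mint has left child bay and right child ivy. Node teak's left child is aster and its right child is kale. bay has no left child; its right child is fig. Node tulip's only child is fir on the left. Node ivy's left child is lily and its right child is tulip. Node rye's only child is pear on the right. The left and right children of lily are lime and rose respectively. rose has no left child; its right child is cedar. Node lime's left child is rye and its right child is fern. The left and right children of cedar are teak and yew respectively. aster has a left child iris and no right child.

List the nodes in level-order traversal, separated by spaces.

Level-order visits nodes level by level from the root, left to right within each level.
Level 0: mint
Level 1: bay, ivy
Level 2: fig, lily, tulip
Level 3: lime, rose, fir
Level 4: rye, fern, cedar
Level 5: pear, teak, yew
Level 6: aster, kale
Level 7: iris

mint bay ivy fig lily tulip lime rose fir rye fern cedar pear teak yew aster kale iris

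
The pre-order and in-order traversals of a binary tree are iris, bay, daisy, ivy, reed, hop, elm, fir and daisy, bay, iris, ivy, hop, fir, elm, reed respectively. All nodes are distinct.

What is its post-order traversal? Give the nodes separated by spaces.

The first element of pre-order is the root; it splits in-order into left and right subtrees.
Root iris: left subtree has 2 nodes {daisy, bay}, right has 5 {ivy, hop, fir, elm, reed}.
  Root bay: left subtree has 1 node {daisy}, right has 0 { }.
  Root ivy: left subtree has 0 nodes { }, right has 4 {hop, fir, elm, reed}.
    Root reed: left subtree has 3 nodes {hop, fir, elm}, right has 0 { }.
      Root hop: left subtree has 0 nodes { }, right has 2 {fir, elm}.
        Root elm: left subtree has 1 node {fir}, right has 0 { }.

daisy bay fir elm hop reed ivy iris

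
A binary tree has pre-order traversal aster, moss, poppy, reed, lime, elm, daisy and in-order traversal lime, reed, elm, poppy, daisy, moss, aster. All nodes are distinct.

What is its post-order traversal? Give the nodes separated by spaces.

The first element of pre-order is the root; it splits in-order into left and right subtrees.
Root aster: left subtree has 6 nodes {lime, reed, elm, poppy, daisy, moss}, right has 0 { }.
  Root moss: left subtree has 5 nodes {lime, reed, elm, poppy, daisy}, right has 0 { }.
    Root poppy: left subtree has 3 nodes {lime, reed, elm}, right has 1 {daisy}.
      Root reed: left subtree has 1 node {lime}, right has 1 {elm}.

lime elm reed daisy poppy moss aster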